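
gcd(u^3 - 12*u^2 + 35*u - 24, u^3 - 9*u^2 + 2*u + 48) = u^2 - 11*u + 24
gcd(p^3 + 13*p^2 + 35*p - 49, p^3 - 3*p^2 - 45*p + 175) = p + 7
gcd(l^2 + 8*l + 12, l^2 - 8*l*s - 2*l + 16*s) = 1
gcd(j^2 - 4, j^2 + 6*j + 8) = j + 2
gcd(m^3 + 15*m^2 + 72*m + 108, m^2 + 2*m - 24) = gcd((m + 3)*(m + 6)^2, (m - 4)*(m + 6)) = m + 6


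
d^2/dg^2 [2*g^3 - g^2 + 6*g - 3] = 12*g - 2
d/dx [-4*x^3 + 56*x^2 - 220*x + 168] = -12*x^2 + 112*x - 220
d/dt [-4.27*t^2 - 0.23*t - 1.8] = -8.54*t - 0.23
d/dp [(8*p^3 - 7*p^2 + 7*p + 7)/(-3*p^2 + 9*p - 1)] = 2*(-12*p^4 + 72*p^3 - 33*p^2 + 28*p - 35)/(9*p^4 - 54*p^3 + 87*p^2 - 18*p + 1)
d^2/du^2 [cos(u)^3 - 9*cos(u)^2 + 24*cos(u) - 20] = -99*cos(u)/4 + 18*cos(2*u) - 9*cos(3*u)/4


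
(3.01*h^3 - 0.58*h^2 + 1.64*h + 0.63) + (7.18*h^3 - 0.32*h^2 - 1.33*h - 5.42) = 10.19*h^3 - 0.9*h^2 + 0.31*h - 4.79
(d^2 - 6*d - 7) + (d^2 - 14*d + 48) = 2*d^2 - 20*d + 41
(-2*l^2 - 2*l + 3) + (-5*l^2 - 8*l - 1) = -7*l^2 - 10*l + 2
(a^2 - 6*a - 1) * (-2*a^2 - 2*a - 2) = -2*a^4 + 10*a^3 + 12*a^2 + 14*a + 2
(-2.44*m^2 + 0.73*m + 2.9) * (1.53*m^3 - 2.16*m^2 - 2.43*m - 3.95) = -3.7332*m^5 + 6.3873*m^4 + 8.7894*m^3 + 1.6001*m^2 - 9.9305*m - 11.455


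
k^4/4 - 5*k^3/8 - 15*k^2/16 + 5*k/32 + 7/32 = (k/4 + 1/4)*(k - 7/2)*(k - 1/2)*(k + 1/2)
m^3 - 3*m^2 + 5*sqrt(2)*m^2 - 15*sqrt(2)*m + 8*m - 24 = (m - 3)*(m + sqrt(2))*(m + 4*sqrt(2))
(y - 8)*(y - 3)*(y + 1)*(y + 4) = y^4 - 6*y^3 - 27*y^2 + 76*y + 96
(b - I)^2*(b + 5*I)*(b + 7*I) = b^4 + 10*I*b^3 - 12*b^2 + 58*I*b + 35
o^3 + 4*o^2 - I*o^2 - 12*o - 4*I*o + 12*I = (o - 2)*(o + 6)*(o - I)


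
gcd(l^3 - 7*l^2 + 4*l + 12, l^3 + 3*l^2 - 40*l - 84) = l - 6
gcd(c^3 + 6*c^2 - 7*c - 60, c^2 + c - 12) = c^2 + c - 12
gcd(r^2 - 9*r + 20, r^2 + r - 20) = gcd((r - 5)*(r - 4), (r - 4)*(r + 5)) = r - 4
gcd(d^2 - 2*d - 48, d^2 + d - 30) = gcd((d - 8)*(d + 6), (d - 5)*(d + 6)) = d + 6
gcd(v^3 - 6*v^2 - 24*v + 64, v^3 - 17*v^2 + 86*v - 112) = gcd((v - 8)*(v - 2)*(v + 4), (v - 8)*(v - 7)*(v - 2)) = v^2 - 10*v + 16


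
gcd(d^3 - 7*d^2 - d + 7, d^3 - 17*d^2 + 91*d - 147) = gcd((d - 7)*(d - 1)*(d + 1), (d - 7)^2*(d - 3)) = d - 7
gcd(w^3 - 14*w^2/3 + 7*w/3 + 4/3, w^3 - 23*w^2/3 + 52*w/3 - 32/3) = w^2 - 5*w + 4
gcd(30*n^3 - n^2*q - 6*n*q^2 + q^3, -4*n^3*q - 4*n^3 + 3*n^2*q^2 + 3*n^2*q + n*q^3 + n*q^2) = 1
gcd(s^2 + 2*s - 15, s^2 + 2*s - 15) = s^2 + 2*s - 15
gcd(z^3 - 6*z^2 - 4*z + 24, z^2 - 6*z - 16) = z + 2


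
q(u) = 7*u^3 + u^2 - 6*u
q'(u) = 21*u^2 + 2*u - 6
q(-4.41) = -554.45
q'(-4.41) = 393.59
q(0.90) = 0.51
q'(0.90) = 12.81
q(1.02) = 2.35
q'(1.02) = 17.89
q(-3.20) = -199.94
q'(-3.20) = 202.64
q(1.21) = 6.61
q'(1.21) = 27.17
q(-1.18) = -3.03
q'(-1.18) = 20.88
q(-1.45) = -10.54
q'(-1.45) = 35.25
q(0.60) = -1.73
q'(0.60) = 2.76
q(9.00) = 5130.00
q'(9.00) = 1713.00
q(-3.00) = -162.00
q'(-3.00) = 177.00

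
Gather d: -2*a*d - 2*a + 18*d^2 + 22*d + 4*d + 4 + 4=-2*a + 18*d^2 + d*(26 - 2*a) + 8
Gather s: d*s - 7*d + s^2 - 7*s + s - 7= -7*d + s^2 + s*(d - 6) - 7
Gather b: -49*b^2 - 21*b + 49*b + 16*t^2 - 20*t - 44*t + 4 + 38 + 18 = -49*b^2 + 28*b + 16*t^2 - 64*t + 60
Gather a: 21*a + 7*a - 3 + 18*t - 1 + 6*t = 28*a + 24*t - 4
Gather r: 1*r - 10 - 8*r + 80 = 70 - 7*r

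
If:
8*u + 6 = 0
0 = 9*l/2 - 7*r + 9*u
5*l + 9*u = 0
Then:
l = 27/20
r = -27/280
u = -3/4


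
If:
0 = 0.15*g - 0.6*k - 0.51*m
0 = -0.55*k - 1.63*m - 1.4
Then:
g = -8.45454545454546*m - 10.1818181818182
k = -2.96363636363636*m - 2.54545454545455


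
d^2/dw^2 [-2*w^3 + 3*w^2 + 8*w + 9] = 6 - 12*w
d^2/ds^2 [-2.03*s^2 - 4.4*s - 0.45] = -4.06000000000000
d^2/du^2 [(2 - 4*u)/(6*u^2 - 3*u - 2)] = 12*(3*(2*u - 1)*(4*u - 1)^2 + 4*(3*u - 1)*(-6*u^2 + 3*u + 2))/(-6*u^2 + 3*u + 2)^3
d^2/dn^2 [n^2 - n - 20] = 2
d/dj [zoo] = 0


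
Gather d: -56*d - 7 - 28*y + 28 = -56*d - 28*y + 21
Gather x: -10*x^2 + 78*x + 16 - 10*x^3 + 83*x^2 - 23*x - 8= -10*x^3 + 73*x^2 + 55*x + 8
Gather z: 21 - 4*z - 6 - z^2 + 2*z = -z^2 - 2*z + 15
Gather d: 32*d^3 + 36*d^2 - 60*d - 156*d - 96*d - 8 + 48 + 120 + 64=32*d^3 + 36*d^2 - 312*d + 224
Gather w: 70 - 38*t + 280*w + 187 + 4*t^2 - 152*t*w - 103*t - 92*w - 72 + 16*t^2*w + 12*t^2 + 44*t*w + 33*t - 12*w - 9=16*t^2 - 108*t + w*(16*t^2 - 108*t + 176) + 176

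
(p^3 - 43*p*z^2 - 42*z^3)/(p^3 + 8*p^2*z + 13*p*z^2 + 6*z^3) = (p - 7*z)/(p + z)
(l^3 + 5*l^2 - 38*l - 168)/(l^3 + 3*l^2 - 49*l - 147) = (l^2 - 2*l - 24)/(l^2 - 4*l - 21)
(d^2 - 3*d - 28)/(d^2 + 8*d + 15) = (d^2 - 3*d - 28)/(d^2 + 8*d + 15)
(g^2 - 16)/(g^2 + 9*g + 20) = (g - 4)/(g + 5)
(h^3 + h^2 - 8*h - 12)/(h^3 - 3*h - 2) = (-h^3 - h^2 + 8*h + 12)/(-h^3 + 3*h + 2)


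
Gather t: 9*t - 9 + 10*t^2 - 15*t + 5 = 10*t^2 - 6*t - 4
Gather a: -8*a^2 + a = -8*a^2 + a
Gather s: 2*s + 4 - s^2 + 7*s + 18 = -s^2 + 9*s + 22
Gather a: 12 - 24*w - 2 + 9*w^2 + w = 9*w^2 - 23*w + 10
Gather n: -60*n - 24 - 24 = -60*n - 48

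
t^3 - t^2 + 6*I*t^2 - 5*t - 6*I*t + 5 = (t - 1)*(t + I)*(t + 5*I)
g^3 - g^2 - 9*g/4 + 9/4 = (g - 3/2)*(g - 1)*(g + 3/2)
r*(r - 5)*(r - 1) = r^3 - 6*r^2 + 5*r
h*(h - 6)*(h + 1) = h^3 - 5*h^2 - 6*h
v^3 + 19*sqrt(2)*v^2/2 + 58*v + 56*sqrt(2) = (v + 2*sqrt(2))*(v + 7*sqrt(2)/2)*(v + 4*sqrt(2))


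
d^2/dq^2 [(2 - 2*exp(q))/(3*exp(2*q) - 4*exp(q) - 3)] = (-18*exp(4*q) + 48*exp(3*q) - 180*exp(2*q) + 128*exp(q) - 42)*exp(q)/(27*exp(6*q) - 108*exp(5*q) + 63*exp(4*q) + 152*exp(3*q) - 63*exp(2*q) - 108*exp(q) - 27)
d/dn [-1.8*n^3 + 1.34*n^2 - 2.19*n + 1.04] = -5.4*n^2 + 2.68*n - 2.19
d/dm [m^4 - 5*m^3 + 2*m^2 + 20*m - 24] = 4*m^3 - 15*m^2 + 4*m + 20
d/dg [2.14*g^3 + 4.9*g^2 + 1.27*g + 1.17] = 6.42*g^2 + 9.8*g + 1.27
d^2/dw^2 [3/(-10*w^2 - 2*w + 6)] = 3*(25*w^2 + 5*w - (10*w + 1)^2 - 15)/(5*w^2 + w - 3)^3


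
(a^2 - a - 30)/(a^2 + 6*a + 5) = (a - 6)/(a + 1)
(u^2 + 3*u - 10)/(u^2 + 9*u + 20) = (u - 2)/(u + 4)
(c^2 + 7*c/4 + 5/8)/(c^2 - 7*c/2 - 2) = (c + 5/4)/(c - 4)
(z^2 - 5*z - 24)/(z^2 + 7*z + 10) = (z^2 - 5*z - 24)/(z^2 + 7*z + 10)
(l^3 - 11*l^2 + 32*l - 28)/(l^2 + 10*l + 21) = (l^3 - 11*l^2 + 32*l - 28)/(l^2 + 10*l + 21)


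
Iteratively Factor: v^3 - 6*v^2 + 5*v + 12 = (v - 4)*(v^2 - 2*v - 3) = (v - 4)*(v + 1)*(v - 3)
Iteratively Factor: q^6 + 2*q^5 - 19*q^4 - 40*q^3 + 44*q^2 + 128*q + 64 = (q + 1)*(q^5 + q^4 - 20*q^3 - 20*q^2 + 64*q + 64) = (q + 1)*(q + 4)*(q^4 - 3*q^3 - 8*q^2 + 12*q + 16) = (q - 4)*(q + 1)*(q + 4)*(q^3 + q^2 - 4*q - 4) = (q - 4)*(q + 1)*(q + 2)*(q + 4)*(q^2 - q - 2) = (q - 4)*(q - 2)*(q + 1)*(q + 2)*(q + 4)*(q + 1)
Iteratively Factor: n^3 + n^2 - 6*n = (n)*(n^2 + n - 6) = n*(n + 3)*(n - 2)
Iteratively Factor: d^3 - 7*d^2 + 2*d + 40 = (d - 5)*(d^2 - 2*d - 8) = (d - 5)*(d + 2)*(d - 4)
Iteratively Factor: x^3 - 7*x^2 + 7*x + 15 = (x - 5)*(x^2 - 2*x - 3) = (x - 5)*(x + 1)*(x - 3)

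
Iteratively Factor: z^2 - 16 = (z - 4)*(z + 4)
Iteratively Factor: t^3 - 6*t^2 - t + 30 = (t - 3)*(t^2 - 3*t - 10) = (t - 5)*(t - 3)*(t + 2)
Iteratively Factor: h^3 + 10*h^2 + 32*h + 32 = (h + 2)*(h^2 + 8*h + 16) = (h + 2)*(h + 4)*(h + 4)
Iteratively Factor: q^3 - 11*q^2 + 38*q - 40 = (q - 4)*(q^2 - 7*q + 10) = (q - 5)*(q - 4)*(q - 2)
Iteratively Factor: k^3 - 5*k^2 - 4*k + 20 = (k + 2)*(k^2 - 7*k + 10) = (k - 5)*(k + 2)*(k - 2)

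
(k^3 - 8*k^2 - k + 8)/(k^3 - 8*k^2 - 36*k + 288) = (k^2 - 1)/(k^2 - 36)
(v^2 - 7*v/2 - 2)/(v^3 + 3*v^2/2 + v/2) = (v - 4)/(v*(v + 1))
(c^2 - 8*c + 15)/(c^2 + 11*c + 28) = (c^2 - 8*c + 15)/(c^2 + 11*c + 28)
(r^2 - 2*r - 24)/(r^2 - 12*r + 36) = (r + 4)/(r - 6)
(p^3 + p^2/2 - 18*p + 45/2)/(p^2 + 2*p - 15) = p - 3/2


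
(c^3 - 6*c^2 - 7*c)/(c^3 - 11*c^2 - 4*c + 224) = c*(c + 1)/(c^2 - 4*c - 32)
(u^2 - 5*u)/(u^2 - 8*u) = (u - 5)/(u - 8)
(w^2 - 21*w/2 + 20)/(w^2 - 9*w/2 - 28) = (2*w - 5)/(2*w + 7)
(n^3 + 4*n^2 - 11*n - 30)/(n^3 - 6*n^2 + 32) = (n^2 + 2*n - 15)/(n^2 - 8*n + 16)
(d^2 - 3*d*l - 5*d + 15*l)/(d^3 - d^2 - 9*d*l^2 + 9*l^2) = (d - 5)/(d^2 + 3*d*l - d - 3*l)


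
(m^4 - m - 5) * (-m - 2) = -m^5 - 2*m^4 + m^2 + 7*m + 10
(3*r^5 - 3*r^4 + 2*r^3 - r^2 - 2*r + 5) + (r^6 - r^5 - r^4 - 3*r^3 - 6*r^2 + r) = r^6 + 2*r^5 - 4*r^4 - r^3 - 7*r^2 - r + 5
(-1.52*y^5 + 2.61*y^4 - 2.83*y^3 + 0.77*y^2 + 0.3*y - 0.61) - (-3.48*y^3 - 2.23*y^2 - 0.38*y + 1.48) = -1.52*y^5 + 2.61*y^4 + 0.65*y^3 + 3.0*y^2 + 0.68*y - 2.09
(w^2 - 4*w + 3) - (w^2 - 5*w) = w + 3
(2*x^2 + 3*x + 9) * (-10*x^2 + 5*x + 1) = -20*x^4 - 20*x^3 - 73*x^2 + 48*x + 9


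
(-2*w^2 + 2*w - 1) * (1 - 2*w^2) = 4*w^4 - 4*w^3 + 2*w - 1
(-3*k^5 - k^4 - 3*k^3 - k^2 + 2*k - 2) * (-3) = 9*k^5 + 3*k^4 + 9*k^3 + 3*k^2 - 6*k + 6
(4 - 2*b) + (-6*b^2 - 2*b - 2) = -6*b^2 - 4*b + 2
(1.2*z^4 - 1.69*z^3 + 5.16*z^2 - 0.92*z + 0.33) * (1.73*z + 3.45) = 2.076*z^5 + 1.2163*z^4 + 3.0963*z^3 + 16.2104*z^2 - 2.6031*z + 1.1385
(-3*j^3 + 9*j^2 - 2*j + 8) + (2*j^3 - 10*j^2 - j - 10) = -j^3 - j^2 - 3*j - 2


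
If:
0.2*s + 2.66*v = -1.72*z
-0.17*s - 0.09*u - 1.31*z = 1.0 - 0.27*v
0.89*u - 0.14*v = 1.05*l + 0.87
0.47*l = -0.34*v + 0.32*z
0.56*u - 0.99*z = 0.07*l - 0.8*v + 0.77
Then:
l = -0.34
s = -5.18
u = 0.65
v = 0.42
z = -0.05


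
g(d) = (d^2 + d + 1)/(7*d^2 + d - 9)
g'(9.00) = 0.00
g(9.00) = 0.16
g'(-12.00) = 0.00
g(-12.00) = 0.13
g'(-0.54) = 0.10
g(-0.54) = -0.10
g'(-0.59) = 0.13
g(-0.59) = -0.11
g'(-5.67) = -0.00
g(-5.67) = 0.13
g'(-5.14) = -0.00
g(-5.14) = 0.13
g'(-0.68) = 0.22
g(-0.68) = -0.12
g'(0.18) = -0.22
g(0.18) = -0.14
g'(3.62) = -0.03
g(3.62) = 0.21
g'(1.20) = -10.97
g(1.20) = 1.60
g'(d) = (-14*d - 1)*(d^2 + d + 1)/(7*d^2 + d - 9)^2 + (2*d + 1)/(7*d^2 + d - 9) = 2*(-3*d^2 - 16*d - 5)/(49*d^4 + 14*d^3 - 125*d^2 - 18*d + 81)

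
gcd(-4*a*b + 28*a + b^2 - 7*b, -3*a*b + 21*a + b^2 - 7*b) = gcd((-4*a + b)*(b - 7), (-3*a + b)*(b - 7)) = b - 7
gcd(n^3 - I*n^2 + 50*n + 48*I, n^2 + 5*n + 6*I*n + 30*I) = n + 6*I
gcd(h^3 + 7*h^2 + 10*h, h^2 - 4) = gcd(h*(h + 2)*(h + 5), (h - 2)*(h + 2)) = h + 2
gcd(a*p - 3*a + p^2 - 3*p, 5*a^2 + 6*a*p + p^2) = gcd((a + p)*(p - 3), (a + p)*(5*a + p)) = a + p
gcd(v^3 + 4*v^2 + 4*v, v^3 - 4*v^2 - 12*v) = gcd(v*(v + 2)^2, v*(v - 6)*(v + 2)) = v^2 + 2*v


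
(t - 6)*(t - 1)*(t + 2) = t^3 - 5*t^2 - 8*t + 12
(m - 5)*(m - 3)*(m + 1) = m^3 - 7*m^2 + 7*m + 15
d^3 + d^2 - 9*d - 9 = (d - 3)*(d + 1)*(d + 3)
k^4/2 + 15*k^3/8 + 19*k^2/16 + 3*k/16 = k*(k/2 + 1/4)*(k + 1/4)*(k + 3)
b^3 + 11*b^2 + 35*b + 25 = (b + 1)*(b + 5)^2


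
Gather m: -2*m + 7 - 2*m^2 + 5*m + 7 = -2*m^2 + 3*m + 14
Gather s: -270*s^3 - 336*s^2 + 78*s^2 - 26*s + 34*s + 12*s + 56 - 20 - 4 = -270*s^3 - 258*s^2 + 20*s + 32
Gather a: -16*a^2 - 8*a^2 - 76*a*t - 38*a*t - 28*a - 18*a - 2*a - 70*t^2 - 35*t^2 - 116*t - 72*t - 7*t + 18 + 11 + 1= -24*a^2 + a*(-114*t - 48) - 105*t^2 - 195*t + 30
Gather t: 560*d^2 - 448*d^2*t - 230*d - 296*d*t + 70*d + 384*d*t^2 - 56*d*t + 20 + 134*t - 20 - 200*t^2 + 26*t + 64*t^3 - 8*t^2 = 560*d^2 - 160*d + 64*t^3 + t^2*(384*d - 208) + t*(-448*d^2 - 352*d + 160)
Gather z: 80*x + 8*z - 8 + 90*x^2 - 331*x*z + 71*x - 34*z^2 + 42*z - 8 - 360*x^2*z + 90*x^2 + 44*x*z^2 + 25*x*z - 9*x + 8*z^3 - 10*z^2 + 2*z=180*x^2 + 142*x + 8*z^3 + z^2*(44*x - 44) + z*(-360*x^2 - 306*x + 52) - 16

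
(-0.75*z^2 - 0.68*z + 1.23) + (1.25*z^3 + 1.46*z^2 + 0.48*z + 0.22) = 1.25*z^3 + 0.71*z^2 - 0.2*z + 1.45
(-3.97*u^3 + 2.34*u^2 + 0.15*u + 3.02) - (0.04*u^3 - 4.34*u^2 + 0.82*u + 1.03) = -4.01*u^3 + 6.68*u^2 - 0.67*u + 1.99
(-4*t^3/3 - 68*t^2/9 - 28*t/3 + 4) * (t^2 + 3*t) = -4*t^5/3 - 104*t^4/9 - 32*t^3 - 24*t^2 + 12*t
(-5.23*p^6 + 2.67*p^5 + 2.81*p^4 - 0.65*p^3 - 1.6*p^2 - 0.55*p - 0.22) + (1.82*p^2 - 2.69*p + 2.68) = -5.23*p^6 + 2.67*p^5 + 2.81*p^4 - 0.65*p^3 + 0.22*p^2 - 3.24*p + 2.46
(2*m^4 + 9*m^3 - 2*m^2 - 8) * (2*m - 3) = 4*m^5 + 12*m^4 - 31*m^3 + 6*m^2 - 16*m + 24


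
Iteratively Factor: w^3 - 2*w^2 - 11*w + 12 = (w + 3)*(w^2 - 5*w + 4) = (w - 1)*(w + 3)*(w - 4)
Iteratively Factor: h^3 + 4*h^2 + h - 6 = (h + 2)*(h^2 + 2*h - 3) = (h + 2)*(h + 3)*(h - 1)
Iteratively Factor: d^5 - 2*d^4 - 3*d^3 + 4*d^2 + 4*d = (d - 2)*(d^4 - 3*d^2 - 2*d) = (d - 2)^2*(d^3 + 2*d^2 + d) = (d - 2)^2*(d + 1)*(d^2 + d) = d*(d - 2)^2*(d + 1)*(d + 1)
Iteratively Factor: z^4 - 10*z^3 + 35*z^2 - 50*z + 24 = (z - 1)*(z^3 - 9*z^2 + 26*z - 24) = (z - 2)*(z - 1)*(z^2 - 7*z + 12) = (z - 4)*(z - 2)*(z - 1)*(z - 3)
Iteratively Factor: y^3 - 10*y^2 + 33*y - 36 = (y - 4)*(y^2 - 6*y + 9) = (y - 4)*(y - 3)*(y - 3)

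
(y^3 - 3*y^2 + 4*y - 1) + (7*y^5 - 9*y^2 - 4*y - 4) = 7*y^5 + y^3 - 12*y^2 - 5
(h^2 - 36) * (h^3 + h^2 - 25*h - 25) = h^5 + h^4 - 61*h^3 - 61*h^2 + 900*h + 900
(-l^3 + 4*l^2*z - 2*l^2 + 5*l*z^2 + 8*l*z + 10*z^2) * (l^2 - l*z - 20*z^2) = -l^5 + 5*l^4*z - 2*l^4 + 21*l^3*z^2 + 10*l^3*z - 85*l^2*z^3 + 42*l^2*z^2 - 100*l*z^4 - 170*l*z^3 - 200*z^4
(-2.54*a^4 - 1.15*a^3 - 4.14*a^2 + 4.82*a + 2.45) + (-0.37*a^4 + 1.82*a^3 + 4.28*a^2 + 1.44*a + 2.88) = -2.91*a^4 + 0.67*a^3 + 0.140000000000001*a^2 + 6.26*a + 5.33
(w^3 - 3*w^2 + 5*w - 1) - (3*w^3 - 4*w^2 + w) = -2*w^3 + w^2 + 4*w - 1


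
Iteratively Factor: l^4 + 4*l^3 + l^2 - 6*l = (l - 1)*(l^3 + 5*l^2 + 6*l) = (l - 1)*(l + 3)*(l^2 + 2*l) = (l - 1)*(l + 2)*(l + 3)*(l)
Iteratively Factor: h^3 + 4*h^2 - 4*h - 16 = (h - 2)*(h^2 + 6*h + 8) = (h - 2)*(h + 2)*(h + 4)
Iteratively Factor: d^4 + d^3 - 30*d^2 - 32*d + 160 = (d + 4)*(d^3 - 3*d^2 - 18*d + 40) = (d - 2)*(d + 4)*(d^2 - d - 20) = (d - 2)*(d + 4)^2*(d - 5)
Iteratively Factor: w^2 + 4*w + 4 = (w + 2)*(w + 2)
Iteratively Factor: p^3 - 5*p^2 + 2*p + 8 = (p - 4)*(p^2 - p - 2) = (p - 4)*(p + 1)*(p - 2)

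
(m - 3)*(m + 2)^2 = m^3 + m^2 - 8*m - 12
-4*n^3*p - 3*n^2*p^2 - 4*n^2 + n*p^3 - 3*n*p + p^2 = (-4*n + p)*(n + p)*(n*p + 1)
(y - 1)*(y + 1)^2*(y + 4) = y^4 + 5*y^3 + 3*y^2 - 5*y - 4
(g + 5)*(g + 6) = g^2 + 11*g + 30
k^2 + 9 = (k - 3*I)*(k + 3*I)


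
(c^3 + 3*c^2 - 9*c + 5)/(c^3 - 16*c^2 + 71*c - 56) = (c^2 + 4*c - 5)/(c^2 - 15*c + 56)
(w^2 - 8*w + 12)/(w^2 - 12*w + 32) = (w^2 - 8*w + 12)/(w^2 - 12*w + 32)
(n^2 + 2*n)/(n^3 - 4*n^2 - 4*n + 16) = n/(n^2 - 6*n + 8)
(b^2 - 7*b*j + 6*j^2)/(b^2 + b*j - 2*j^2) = (b - 6*j)/(b + 2*j)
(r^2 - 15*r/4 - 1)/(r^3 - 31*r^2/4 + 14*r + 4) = 1/(r - 4)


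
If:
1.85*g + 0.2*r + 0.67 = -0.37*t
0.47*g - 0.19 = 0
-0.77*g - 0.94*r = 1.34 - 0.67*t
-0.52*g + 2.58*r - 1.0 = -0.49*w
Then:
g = 0.40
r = -3.24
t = -2.08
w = 19.53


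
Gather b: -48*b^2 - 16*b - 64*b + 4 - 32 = -48*b^2 - 80*b - 28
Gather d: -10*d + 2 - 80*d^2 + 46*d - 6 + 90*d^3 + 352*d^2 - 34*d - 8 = 90*d^3 + 272*d^2 + 2*d - 12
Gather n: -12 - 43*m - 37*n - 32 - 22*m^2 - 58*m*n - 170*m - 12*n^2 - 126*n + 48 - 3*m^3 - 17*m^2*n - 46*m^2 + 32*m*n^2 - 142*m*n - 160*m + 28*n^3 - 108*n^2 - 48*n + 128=-3*m^3 - 68*m^2 - 373*m + 28*n^3 + n^2*(32*m - 120) + n*(-17*m^2 - 200*m - 211) + 132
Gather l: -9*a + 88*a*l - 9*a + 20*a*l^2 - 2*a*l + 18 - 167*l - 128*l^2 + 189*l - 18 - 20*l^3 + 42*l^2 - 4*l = -18*a - 20*l^3 + l^2*(20*a - 86) + l*(86*a + 18)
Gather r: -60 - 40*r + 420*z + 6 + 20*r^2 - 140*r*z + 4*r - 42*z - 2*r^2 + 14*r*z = 18*r^2 + r*(-126*z - 36) + 378*z - 54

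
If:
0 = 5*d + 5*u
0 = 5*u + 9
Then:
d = 9/5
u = -9/5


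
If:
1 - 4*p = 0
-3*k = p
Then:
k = -1/12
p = 1/4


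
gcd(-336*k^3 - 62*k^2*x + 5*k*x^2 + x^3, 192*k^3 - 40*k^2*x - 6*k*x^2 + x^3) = -48*k^2 - 2*k*x + x^2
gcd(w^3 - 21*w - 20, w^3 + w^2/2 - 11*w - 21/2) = w + 1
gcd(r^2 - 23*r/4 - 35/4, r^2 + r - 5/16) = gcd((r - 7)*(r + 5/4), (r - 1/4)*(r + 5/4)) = r + 5/4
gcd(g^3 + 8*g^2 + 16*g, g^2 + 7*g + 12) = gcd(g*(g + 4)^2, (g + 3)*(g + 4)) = g + 4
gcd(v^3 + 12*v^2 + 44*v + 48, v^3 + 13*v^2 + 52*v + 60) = v^2 + 8*v + 12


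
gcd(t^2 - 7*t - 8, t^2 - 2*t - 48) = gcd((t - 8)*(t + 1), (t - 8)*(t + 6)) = t - 8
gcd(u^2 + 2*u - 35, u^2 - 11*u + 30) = u - 5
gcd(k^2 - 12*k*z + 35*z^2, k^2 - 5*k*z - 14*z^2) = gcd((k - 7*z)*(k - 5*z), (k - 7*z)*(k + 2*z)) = -k + 7*z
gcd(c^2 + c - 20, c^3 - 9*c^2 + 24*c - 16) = c - 4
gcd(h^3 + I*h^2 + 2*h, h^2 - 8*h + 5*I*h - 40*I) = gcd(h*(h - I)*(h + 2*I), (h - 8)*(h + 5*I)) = 1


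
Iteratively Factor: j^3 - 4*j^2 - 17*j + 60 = (j - 5)*(j^2 + j - 12) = (j - 5)*(j + 4)*(j - 3)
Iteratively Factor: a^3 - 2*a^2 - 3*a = (a + 1)*(a^2 - 3*a) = a*(a + 1)*(a - 3)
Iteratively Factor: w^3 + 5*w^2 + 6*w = (w + 3)*(w^2 + 2*w) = (w + 2)*(w + 3)*(w)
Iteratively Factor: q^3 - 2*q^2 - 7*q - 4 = (q - 4)*(q^2 + 2*q + 1) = (q - 4)*(q + 1)*(q + 1)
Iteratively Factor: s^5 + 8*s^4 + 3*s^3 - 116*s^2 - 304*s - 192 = (s - 4)*(s^4 + 12*s^3 + 51*s^2 + 88*s + 48) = (s - 4)*(s + 4)*(s^3 + 8*s^2 + 19*s + 12) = (s - 4)*(s + 1)*(s + 4)*(s^2 + 7*s + 12) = (s - 4)*(s + 1)*(s + 4)^2*(s + 3)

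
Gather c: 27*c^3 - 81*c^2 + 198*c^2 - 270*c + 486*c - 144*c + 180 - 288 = 27*c^3 + 117*c^2 + 72*c - 108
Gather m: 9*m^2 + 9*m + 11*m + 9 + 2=9*m^2 + 20*m + 11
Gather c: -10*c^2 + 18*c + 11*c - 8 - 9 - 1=-10*c^2 + 29*c - 18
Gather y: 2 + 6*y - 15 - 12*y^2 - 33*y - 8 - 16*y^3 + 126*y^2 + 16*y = -16*y^3 + 114*y^2 - 11*y - 21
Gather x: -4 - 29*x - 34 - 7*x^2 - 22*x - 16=-7*x^2 - 51*x - 54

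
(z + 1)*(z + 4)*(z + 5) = z^3 + 10*z^2 + 29*z + 20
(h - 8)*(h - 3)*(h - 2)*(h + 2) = h^4 - 11*h^3 + 20*h^2 + 44*h - 96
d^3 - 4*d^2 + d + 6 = (d - 3)*(d - 2)*(d + 1)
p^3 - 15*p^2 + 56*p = p*(p - 8)*(p - 7)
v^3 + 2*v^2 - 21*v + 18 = (v - 3)*(v - 1)*(v + 6)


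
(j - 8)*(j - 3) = j^2 - 11*j + 24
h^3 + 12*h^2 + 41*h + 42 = (h + 2)*(h + 3)*(h + 7)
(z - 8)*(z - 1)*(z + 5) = z^3 - 4*z^2 - 37*z + 40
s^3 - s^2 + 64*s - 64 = (s - 1)*(s - 8*I)*(s + 8*I)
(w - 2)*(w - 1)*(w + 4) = w^3 + w^2 - 10*w + 8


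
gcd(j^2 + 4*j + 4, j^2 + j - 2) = j + 2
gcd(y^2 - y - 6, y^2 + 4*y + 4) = y + 2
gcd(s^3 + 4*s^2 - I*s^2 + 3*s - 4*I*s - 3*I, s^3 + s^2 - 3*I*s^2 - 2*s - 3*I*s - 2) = s^2 + s*(1 - I) - I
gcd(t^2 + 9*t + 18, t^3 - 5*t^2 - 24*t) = t + 3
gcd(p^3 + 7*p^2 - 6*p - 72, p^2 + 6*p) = p + 6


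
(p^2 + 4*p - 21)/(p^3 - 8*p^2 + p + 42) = (p + 7)/(p^2 - 5*p - 14)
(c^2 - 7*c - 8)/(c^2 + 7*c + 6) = (c - 8)/(c + 6)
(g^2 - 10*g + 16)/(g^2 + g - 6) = (g - 8)/(g + 3)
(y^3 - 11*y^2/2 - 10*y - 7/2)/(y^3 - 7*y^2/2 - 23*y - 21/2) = (y + 1)/(y + 3)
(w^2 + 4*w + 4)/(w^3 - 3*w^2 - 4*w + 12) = (w + 2)/(w^2 - 5*w + 6)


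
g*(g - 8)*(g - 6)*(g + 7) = g^4 - 7*g^3 - 50*g^2 + 336*g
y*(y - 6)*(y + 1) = y^3 - 5*y^2 - 6*y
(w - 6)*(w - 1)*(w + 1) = w^3 - 6*w^2 - w + 6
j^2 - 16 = (j - 4)*(j + 4)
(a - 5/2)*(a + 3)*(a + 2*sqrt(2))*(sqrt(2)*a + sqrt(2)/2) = sqrt(2)*a^4 + sqrt(2)*a^3 + 4*a^3 - 29*sqrt(2)*a^2/4 + 4*a^2 - 29*a - 15*sqrt(2)*a/4 - 15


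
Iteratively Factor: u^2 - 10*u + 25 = (u - 5)*(u - 5)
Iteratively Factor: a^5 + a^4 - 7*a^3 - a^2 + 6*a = (a)*(a^4 + a^3 - 7*a^2 - a + 6) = a*(a - 1)*(a^3 + 2*a^2 - 5*a - 6) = a*(a - 1)*(a + 3)*(a^2 - a - 2) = a*(a - 2)*(a - 1)*(a + 3)*(a + 1)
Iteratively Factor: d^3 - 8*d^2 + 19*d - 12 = (d - 1)*(d^2 - 7*d + 12) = (d - 3)*(d - 1)*(d - 4)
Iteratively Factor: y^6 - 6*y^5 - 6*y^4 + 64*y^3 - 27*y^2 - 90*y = (y + 3)*(y^5 - 9*y^4 + 21*y^3 + y^2 - 30*y) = (y + 1)*(y + 3)*(y^4 - 10*y^3 + 31*y^2 - 30*y) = (y - 3)*(y + 1)*(y + 3)*(y^3 - 7*y^2 + 10*y) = y*(y - 3)*(y + 1)*(y + 3)*(y^2 - 7*y + 10) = y*(y - 5)*(y - 3)*(y + 1)*(y + 3)*(y - 2)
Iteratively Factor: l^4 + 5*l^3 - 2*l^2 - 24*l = (l + 4)*(l^3 + l^2 - 6*l) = (l - 2)*(l + 4)*(l^2 + 3*l) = l*(l - 2)*(l + 4)*(l + 3)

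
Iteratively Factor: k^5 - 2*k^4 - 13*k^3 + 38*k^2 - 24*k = (k)*(k^4 - 2*k^3 - 13*k^2 + 38*k - 24) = k*(k - 2)*(k^3 - 13*k + 12) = k*(k - 2)*(k + 4)*(k^2 - 4*k + 3) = k*(k - 2)*(k - 1)*(k + 4)*(k - 3)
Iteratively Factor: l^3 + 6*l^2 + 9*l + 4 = (l + 1)*(l^2 + 5*l + 4) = (l + 1)^2*(l + 4)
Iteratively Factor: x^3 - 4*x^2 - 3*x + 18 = (x - 3)*(x^2 - x - 6) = (x - 3)*(x + 2)*(x - 3)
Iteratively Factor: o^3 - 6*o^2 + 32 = (o - 4)*(o^2 - 2*o - 8) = (o - 4)^2*(o + 2)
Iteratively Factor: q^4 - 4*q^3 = (q - 4)*(q^3) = q*(q - 4)*(q^2) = q^2*(q - 4)*(q)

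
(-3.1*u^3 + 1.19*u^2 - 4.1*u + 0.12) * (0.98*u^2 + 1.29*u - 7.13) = -3.038*u^5 - 2.8328*u^4 + 19.6201*u^3 - 13.6561*u^2 + 29.3878*u - 0.8556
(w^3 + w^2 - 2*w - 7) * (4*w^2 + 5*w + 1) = 4*w^5 + 9*w^4 - 2*w^3 - 37*w^2 - 37*w - 7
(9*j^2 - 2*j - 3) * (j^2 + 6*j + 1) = 9*j^4 + 52*j^3 - 6*j^2 - 20*j - 3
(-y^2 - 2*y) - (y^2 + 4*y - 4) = -2*y^2 - 6*y + 4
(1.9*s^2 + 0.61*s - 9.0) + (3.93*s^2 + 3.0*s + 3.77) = 5.83*s^2 + 3.61*s - 5.23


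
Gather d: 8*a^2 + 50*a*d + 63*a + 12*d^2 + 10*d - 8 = 8*a^2 + 63*a + 12*d^2 + d*(50*a + 10) - 8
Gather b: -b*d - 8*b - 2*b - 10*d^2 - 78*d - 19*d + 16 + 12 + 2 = b*(-d - 10) - 10*d^2 - 97*d + 30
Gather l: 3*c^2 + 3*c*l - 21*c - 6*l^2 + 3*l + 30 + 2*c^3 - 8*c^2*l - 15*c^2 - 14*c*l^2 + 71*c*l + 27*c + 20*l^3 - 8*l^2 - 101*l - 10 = 2*c^3 - 12*c^2 + 6*c + 20*l^3 + l^2*(-14*c - 14) + l*(-8*c^2 + 74*c - 98) + 20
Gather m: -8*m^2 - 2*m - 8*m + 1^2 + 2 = -8*m^2 - 10*m + 3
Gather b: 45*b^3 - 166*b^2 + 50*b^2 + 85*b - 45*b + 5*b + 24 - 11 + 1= 45*b^3 - 116*b^2 + 45*b + 14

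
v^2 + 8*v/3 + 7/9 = (v + 1/3)*(v + 7/3)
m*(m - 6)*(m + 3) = m^3 - 3*m^2 - 18*m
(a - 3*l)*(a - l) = a^2 - 4*a*l + 3*l^2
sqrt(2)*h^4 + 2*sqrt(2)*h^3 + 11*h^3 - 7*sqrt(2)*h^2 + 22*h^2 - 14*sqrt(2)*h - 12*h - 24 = (h + 2)*(h - sqrt(2))*(h + 6*sqrt(2))*(sqrt(2)*h + 1)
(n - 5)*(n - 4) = n^2 - 9*n + 20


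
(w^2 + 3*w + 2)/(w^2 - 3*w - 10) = (w + 1)/(w - 5)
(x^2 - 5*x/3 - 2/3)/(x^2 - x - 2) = (x + 1/3)/(x + 1)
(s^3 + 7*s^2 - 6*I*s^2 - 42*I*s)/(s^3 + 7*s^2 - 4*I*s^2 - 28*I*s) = (s - 6*I)/(s - 4*I)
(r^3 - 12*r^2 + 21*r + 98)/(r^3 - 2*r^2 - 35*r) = (r^2 - 5*r - 14)/(r*(r + 5))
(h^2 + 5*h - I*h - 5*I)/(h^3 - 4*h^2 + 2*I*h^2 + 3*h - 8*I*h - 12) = (h + 5)/(h^2 + h*(-4 + 3*I) - 12*I)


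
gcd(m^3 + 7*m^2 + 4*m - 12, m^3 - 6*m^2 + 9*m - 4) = m - 1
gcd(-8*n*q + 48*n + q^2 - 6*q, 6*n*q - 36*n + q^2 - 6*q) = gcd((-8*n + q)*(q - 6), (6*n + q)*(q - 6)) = q - 6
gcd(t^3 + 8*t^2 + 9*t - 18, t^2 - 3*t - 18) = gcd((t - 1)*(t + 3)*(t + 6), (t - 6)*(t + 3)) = t + 3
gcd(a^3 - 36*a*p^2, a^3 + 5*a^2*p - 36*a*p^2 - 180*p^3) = -a^2 + 36*p^2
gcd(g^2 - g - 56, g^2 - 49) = g + 7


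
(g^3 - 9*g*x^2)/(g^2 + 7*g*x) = (g^2 - 9*x^2)/(g + 7*x)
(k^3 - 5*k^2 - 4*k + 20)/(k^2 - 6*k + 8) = (k^2 - 3*k - 10)/(k - 4)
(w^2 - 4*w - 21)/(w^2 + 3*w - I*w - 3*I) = (w - 7)/(w - I)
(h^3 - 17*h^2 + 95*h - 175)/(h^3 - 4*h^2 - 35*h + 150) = (h - 7)/(h + 6)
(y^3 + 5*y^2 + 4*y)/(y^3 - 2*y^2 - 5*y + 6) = y*(y^2 + 5*y + 4)/(y^3 - 2*y^2 - 5*y + 6)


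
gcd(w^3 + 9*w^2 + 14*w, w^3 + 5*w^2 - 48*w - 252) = 1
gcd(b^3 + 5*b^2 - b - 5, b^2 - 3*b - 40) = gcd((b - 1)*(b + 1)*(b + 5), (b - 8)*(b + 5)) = b + 5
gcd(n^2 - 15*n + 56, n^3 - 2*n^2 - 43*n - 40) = n - 8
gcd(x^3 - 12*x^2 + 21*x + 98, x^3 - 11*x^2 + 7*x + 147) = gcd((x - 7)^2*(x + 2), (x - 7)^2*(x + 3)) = x^2 - 14*x + 49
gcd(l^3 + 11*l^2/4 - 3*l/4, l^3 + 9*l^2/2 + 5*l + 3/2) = l + 3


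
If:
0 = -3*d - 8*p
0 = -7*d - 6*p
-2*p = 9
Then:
No Solution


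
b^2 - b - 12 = (b - 4)*(b + 3)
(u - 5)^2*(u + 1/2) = u^3 - 19*u^2/2 + 20*u + 25/2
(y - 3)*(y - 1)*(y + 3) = y^3 - y^2 - 9*y + 9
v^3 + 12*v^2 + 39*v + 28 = (v + 1)*(v + 4)*(v + 7)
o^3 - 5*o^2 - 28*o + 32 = (o - 8)*(o - 1)*(o + 4)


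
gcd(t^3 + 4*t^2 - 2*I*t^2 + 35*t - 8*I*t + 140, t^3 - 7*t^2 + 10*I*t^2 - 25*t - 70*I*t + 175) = t + 5*I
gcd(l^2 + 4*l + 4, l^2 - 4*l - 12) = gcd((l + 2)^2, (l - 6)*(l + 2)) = l + 2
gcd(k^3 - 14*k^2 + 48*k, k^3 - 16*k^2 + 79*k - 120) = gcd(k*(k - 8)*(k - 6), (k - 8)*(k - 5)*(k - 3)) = k - 8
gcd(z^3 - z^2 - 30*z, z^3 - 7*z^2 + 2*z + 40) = 1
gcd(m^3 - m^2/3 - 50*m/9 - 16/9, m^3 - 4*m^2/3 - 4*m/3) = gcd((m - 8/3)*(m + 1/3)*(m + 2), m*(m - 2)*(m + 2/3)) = 1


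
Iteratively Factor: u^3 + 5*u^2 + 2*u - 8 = (u + 4)*(u^2 + u - 2) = (u + 2)*(u + 4)*(u - 1)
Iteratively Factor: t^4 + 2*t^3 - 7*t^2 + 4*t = (t)*(t^3 + 2*t^2 - 7*t + 4) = t*(t - 1)*(t^2 + 3*t - 4) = t*(t - 1)*(t + 4)*(t - 1)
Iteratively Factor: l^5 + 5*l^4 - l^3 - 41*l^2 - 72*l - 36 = (l - 3)*(l^4 + 8*l^3 + 23*l^2 + 28*l + 12) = (l - 3)*(l + 2)*(l^3 + 6*l^2 + 11*l + 6) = (l - 3)*(l + 2)*(l + 3)*(l^2 + 3*l + 2) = (l - 3)*(l + 1)*(l + 2)*(l + 3)*(l + 2)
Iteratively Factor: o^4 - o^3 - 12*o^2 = (o)*(o^3 - o^2 - 12*o) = o*(o - 4)*(o^2 + 3*o) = o*(o - 4)*(o + 3)*(o)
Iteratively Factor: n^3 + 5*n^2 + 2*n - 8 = (n - 1)*(n^2 + 6*n + 8) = (n - 1)*(n + 2)*(n + 4)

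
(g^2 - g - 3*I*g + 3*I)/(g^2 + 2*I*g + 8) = (g^2 - g - 3*I*g + 3*I)/(g^2 + 2*I*g + 8)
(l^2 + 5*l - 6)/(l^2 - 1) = (l + 6)/(l + 1)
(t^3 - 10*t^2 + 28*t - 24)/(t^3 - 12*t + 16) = (t - 6)/(t + 4)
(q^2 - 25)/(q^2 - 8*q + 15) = (q + 5)/(q - 3)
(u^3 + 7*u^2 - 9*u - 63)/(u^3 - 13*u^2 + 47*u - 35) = (u^3 + 7*u^2 - 9*u - 63)/(u^3 - 13*u^2 + 47*u - 35)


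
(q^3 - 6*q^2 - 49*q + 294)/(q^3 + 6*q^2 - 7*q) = (q^2 - 13*q + 42)/(q*(q - 1))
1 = 1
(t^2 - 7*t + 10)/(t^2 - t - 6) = (-t^2 + 7*t - 10)/(-t^2 + t + 6)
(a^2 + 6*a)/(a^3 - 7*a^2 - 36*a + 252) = a/(a^2 - 13*a + 42)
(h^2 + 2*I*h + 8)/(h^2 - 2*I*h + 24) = (h - 2*I)/(h - 6*I)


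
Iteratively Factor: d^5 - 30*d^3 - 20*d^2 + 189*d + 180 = (d - 5)*(d^4 + 5*d^3 - 5*d^2 - 45*d - 36) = (d - 5)*(d - 3)*(d^3 + 8*d^2 + 19*d + 12) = (d - 5)*(d - 3)*(d + 3)*(d^2 + 5*d + 4) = (d - 5)*(d - 3)*(d + 1)*(d + 3)*(d + 4)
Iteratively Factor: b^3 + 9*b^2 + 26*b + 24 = (b + 2)*(b^2 + 7*b + 12) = (b + 2)*(b + 3)*(b + 4)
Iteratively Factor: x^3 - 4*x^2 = (x)*(x^2 - 4*x) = x*(x - 4)*(x)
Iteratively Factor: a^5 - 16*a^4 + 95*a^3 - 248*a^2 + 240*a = (a)*(a^4 - 16*a^3 + 95*a^2 - 248*a + 240) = a*(a - 4)*(a^3 - 12*a^2 + 47*a - 60) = a*(a - 5)*(a - 4)*(a^2 - 7*a + 12) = a*(a - 5)*(a - 4)^2*(a - 3)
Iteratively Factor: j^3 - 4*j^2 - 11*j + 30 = (j - 5)*(j^2 + j - 6) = (j - 5)*(j - 2)*(j + 3)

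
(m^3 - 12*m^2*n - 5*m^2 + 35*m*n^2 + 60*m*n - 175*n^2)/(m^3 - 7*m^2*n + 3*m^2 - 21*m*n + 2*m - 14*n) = (m^2 - 5*m*n - 5*m + 25*n)/(m^2 + 3*m + 2)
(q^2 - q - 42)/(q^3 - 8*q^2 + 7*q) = (q + 6)/(q*(q - 1))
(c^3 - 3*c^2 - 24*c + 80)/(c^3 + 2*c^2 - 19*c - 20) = (c - 4)/(c + 1)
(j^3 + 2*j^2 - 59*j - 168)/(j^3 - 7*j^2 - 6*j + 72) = (j^2 - j - 56)/(j^2 - 10*j + 24)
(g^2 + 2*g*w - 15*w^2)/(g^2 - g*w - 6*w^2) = (g + 5*w)/(g + 2*w)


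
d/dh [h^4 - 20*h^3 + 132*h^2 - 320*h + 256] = 4*h^3 - 60*h^2 + 264*h - 320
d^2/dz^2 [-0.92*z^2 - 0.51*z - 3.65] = -1.84000000000000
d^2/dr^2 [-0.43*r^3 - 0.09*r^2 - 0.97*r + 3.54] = -2.58*r - 0.18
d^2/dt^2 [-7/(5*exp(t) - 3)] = (-175*exp(t) - 105)*exp(t)/(5*exp(t) - 3)^3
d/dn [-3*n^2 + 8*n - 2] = 8 - 6*n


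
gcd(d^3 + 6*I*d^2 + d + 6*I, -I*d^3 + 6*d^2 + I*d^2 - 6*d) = d + 6*I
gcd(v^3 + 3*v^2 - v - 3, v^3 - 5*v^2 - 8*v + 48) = v + 3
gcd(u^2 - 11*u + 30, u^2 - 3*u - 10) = u - 5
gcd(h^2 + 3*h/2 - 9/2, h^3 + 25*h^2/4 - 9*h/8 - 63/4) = h - 3/2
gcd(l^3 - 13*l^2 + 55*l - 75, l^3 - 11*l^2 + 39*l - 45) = l^2 - 8*l + 15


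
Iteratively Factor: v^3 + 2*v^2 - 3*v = (v - 1)*(v^2 + 3*v) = v*(v - 1)*(v + 3)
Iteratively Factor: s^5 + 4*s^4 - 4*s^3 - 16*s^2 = (s + 2)*(s^4 + 2*s^3 - 8*s^2) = s*(s + 2)*(s^3 + 2*s^2 - 8*s) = s*(s - 2)*(s + 2)*(s^2 + 4*s) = s^2*(s - 2)*(s + 2)*(s + 4)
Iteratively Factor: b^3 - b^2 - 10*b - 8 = (b + 2)*(b^2 - 3*b - 4) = (b - 4)*(b + 2)*(b + 1)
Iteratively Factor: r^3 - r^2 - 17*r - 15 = (r + 3)*(r^2 - 4*r - 5) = (r - 5)*(r + 3)*(r + 1)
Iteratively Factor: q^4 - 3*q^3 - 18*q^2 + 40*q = (q - 5)*(q^3 + 2*q^2 - 8*q) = q*(q - 5)*(q^2 + 2*q - 8) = q*(q - 5)*(q + 4)*(q - 2)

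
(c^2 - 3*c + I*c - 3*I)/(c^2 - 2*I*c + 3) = (c - 3)/(c - 3*I)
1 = 1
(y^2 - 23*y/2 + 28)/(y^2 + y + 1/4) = 2*(2*y^2 - 23*y + 56)/(4*y^2 + 4*y + 1)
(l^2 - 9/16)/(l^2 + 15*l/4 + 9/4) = (l - 3/4)/(l + 3)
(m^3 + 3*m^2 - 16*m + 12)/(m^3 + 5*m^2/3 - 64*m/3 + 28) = 3*(m - 1)/(3*m - 7)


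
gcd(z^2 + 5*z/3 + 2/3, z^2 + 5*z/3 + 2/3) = z^2 + 5*z/3 + 2/3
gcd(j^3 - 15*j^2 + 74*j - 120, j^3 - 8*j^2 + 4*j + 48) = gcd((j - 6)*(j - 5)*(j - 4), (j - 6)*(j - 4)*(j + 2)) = j^2 - 10*j + 24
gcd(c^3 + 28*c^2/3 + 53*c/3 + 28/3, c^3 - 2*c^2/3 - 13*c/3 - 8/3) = c + 1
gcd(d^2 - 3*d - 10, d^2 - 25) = d - 5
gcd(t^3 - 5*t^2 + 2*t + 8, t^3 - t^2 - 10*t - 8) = t^2 - 3*t - 4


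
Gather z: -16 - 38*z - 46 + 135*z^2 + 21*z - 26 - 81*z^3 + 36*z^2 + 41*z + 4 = -81*z^3 + 171*z^2 + 24*z - 84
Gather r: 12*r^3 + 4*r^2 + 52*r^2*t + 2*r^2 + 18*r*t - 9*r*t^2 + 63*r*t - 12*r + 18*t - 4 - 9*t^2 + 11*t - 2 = 12*r^3 + r^2*(52*t + 6) + r*(-9*t^2 + 81*t - 12) - 9*t^2 + 29*t - 6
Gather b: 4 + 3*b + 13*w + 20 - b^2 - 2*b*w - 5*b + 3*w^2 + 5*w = -b^2 + b*(-2*w - 2) + 3*w^2 + 18*w + 24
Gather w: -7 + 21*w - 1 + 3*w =24*w - 8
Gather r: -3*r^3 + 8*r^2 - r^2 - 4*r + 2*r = -3*r^3 + 7*r^2 - 2*r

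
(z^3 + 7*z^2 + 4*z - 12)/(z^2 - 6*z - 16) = (z^2 + 5*z - 6)/(z - 8)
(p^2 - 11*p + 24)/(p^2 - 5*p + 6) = (p - 8)/(p - 2)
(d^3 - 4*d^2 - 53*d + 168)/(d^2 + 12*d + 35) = (d^2 - 11*d + 24)/(d + 5)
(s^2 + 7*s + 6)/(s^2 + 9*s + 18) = (s + 1)/(s + 3)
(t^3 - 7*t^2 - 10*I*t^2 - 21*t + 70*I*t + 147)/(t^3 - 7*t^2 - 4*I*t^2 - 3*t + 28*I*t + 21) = (t - 7*I)/(t - I)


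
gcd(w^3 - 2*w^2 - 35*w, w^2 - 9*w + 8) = 1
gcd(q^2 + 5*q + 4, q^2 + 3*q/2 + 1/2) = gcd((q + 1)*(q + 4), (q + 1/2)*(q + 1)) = q + 1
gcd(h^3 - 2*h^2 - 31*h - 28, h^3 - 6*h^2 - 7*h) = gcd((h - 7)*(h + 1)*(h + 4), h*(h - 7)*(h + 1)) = h^2 - 6*h - 7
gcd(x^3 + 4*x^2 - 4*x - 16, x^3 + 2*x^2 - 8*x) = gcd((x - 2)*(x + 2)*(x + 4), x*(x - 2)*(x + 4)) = x^2 + 2*x - 8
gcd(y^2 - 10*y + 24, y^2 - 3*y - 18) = y - 6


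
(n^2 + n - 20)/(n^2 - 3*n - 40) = (n - 4)/(n - 8)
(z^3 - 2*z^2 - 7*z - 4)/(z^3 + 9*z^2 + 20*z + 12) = (z^2 - 3*z - 4)/(z^2 + 8*z + 12)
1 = 1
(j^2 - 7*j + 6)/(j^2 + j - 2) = (j - 6)/(j + 2)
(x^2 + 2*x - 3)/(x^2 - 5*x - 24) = (x - 1)/(x - 8)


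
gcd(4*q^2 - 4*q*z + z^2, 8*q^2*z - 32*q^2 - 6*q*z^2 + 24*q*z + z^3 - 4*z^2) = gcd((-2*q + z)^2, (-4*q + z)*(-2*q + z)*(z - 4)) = -2*q + z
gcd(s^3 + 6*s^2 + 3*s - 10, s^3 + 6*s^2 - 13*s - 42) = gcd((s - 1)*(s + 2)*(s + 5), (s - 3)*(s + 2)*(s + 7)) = s + 2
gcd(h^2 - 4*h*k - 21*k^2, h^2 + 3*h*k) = h + 3*k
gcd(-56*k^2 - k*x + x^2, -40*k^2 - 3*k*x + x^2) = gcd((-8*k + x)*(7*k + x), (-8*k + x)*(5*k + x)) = -8*k + x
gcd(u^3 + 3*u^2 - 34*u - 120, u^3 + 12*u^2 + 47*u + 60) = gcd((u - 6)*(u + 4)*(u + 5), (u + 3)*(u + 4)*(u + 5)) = u^2 + 9*u + 20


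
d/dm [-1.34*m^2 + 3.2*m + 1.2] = 3.2 - 2.68*m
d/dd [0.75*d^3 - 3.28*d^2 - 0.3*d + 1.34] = 2.25*d^2 - 6.56*d - 0.3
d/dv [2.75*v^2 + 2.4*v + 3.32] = 5.5*v + 2.4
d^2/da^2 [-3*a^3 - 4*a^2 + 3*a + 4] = -18*a - 8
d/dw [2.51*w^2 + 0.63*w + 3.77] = 5.02*w + 0.63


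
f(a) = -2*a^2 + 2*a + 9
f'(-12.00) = 50.00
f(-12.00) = -303.00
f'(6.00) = -22.00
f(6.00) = -51.00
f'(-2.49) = 11.96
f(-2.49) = -8.38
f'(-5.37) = 23.48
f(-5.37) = -59.41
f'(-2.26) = 11.04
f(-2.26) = -5.74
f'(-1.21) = 6.84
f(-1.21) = 3.65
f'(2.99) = -9.96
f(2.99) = -2.90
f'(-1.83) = 9.32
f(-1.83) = -1.36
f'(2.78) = -9.12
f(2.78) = -0.90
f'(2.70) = -8.80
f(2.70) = -0.18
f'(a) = 2 - 4*a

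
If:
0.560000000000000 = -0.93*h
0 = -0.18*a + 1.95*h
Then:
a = -6.52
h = -0.60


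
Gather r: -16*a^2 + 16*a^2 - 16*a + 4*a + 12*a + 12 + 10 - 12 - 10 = 0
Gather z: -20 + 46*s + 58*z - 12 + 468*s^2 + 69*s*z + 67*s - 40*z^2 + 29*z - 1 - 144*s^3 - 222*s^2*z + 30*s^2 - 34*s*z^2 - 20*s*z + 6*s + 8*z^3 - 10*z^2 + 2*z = -144*s^3 + 498*s^2 + 119*s + 8*z^3 + z^2*(-34*s - 50) + z*(-222*s^2 + 49*s + 89) - 33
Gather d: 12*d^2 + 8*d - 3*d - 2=12*d^2 + 5*d - 2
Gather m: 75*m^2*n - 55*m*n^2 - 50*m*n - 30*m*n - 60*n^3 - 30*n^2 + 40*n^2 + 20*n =75*m^2*n + m*(-55*n^2 - 80*n) - 60*n^3 + 10*n^2 + 20*n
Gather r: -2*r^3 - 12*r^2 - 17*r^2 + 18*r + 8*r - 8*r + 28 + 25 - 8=-2*r^3 - 29*r^2 + 18*r + 45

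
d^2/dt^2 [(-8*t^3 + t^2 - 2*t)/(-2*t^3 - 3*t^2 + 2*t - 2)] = 4*(-26*t^6 + 60*t^5 - 84*t^4 + 16*t^3 - 63*t^2 + 30*t + 2)/(8*t^9 + 36*t^8 + 30*t^7 - 21*t^6 + 42*t^5 + 42*t^4 - 56*t^3 + 60*t^2 - 24*t + 8)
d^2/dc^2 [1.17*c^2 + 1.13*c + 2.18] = 2.34000000000000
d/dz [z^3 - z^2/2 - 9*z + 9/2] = 3*z^2 - z - 9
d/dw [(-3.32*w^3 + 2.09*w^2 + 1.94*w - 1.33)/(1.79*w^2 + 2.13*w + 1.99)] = (-5.9428*w^4 - 14.1432*w^3 - 18.8413*w^2 + 13.0796*w + 6.6935)/(3.2041*w^4 + 7.6254*w^3 + 11.6611*w^2 + 8.4774*w + 3.9601)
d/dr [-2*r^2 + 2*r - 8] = 2 - 4*r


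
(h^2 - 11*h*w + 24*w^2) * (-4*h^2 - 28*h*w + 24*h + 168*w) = -4*h^4 + 16*h^3*w + 24*h^3 + 212*h^2*w^2 - 96*h^2*w - 672*h*w^3 - 1272*h*w^2 + 4032*w^3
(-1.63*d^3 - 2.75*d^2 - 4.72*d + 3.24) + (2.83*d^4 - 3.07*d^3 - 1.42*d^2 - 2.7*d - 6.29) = 2.83*d^4 - 4.7*d^3 - 4.17*d^2 - 7.42*d - 3.05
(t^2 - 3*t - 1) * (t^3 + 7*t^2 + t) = t^5 + 4*t^4 - 21*t^3 - 10*t^2 - t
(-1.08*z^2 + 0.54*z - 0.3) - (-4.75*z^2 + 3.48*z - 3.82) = 3.67*z^2 - 2.94*z + 3.52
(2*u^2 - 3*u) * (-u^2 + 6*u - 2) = -2*u^4 + 15*u^3 - 22*u^2 + 6*u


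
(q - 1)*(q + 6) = q^2 + 5*q - 6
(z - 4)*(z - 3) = z^2 - 7*z + 12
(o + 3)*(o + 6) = o^2 + 9*o + 18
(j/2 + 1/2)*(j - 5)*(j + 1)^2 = j^4/2 - j^3 - 6*j^2 - 7*j - 5/2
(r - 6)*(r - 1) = r^2 - 7*r + 6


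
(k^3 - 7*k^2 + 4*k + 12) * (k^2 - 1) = k^5 - 7*k^4 + 3*k^3 + 19*k^2 - 4*k - 12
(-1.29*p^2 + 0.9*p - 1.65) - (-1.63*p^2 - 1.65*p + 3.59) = 0.34*p^2 + 2.55*p - 5.24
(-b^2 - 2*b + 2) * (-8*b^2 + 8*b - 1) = 8*b^4 + 8*b^3 - 31*b^2 + 18*b - 2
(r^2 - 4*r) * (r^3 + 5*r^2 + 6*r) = r^5 + r^4 - 14*r^3 - 24*r^2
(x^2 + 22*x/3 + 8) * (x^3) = x^5 + 22*x^4/3 + 8*x^3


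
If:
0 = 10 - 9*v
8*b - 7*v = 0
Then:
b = 35/36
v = 10/9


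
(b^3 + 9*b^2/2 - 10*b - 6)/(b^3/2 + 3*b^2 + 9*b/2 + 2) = (2*b^3 + 9*b^2 - 20*b - 12)/(b^3 + 6*b^2 + 9*b + 4)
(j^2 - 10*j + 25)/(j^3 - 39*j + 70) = (j - 5)/(j^2 + 5*j - 14)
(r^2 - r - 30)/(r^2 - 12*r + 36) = (r + 5)/(r - 6)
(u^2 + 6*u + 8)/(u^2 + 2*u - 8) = (u + 2)/(u - 2)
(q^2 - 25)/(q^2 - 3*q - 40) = (q - 5)/(q - 8)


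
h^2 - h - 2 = (h - 2)*(h + 1)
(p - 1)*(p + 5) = p^2 + 4*p - 5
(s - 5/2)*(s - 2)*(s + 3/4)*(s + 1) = s^4 - 11*s^3/4 - 17*s^2/8 + 43*s/8 + 15/4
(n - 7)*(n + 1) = n^2 - 6*n - 7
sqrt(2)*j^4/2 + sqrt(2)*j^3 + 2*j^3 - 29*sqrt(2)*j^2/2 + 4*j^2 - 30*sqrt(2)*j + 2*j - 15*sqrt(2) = (j + 1)*(j - 3*sqrt(2))*(j + 5*sqrt(2))*(sqrt(2)*j/2 + sqrt(2)/2)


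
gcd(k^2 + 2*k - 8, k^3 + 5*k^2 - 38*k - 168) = k + 4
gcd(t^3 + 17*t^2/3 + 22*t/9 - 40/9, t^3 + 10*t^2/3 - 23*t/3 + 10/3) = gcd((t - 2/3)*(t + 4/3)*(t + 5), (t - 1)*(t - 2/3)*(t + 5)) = t^2 + 13*t/3 - 10/3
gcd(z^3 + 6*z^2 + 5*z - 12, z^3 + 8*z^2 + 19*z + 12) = z^2 + 7*z + 12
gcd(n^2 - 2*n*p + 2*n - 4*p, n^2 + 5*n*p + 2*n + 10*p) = n + 2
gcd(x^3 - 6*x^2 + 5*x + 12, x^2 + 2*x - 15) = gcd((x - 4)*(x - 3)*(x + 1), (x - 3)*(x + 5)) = x - 3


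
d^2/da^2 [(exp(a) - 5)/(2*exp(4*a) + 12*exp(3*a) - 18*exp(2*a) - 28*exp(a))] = (9*exp(7*a) - 14*exp(6*a) - 564*exp(5*a) - 1116*exp(4*a) + 3317*exp(3*a) - 906*exp(2*a) - 1890*exp(a) - 980)*exp(-a)/(2*(exp(9*a) + 18*exp(8*a) + 81*exp(7*a) - 150*exp(6*a) - 1233*exp(5*a) + 702*exp(4*a) + 4395*exp(3*a) + 126*exp(2*a) - 5292*exp(a) - 2744))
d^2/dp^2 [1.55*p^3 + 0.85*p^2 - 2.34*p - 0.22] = 9.3*p + 1.7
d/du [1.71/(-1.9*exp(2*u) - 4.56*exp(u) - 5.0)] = (6.498*exp(u) + 7.7976)*exp(u)/(1.9*exp(2*u) + 4.56*exp(u) + 5.0)^2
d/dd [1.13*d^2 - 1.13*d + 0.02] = 2.26*d - 1.13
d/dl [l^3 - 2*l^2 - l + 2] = 3*l^2 - 4*l - 1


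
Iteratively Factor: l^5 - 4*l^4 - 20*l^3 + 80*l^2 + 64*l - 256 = (l - 4)*(l^4 - 20*l^2 + 64) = (l - 4)*(l + 4)*(l^3 - 4*l^2 - 4*l + 16) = (l - 4)*(l - 2)*(l + 4)*(l^2 - 2*l - 8) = (l - 4)*(l - 2)*(l + 2)*(l + 4)*(l - 4)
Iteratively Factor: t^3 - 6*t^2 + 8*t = (t - 2)*(t^2 - 4*t) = (t - 4)*(t - 2)*(t)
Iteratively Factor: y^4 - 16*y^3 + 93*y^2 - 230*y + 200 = (y - 2)*(y^3 - 14*y^2 + 65*y - 100) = (y - 5)*(y - 2)*(y^2 - 9*y + 20) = (y - 5)^2*(y - 2)*(y - 4)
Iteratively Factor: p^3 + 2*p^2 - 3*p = (p + 3)*(p^2 - p) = p*(p + 3)*(p - 1)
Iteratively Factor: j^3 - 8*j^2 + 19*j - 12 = (j - 3)*(j^2 - 5*j + 4) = (j - 3)*(j - 1)*(j - 4)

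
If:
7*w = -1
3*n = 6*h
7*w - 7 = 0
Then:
No Solution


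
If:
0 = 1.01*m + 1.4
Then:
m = -1.39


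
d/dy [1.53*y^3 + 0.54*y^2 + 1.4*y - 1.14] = 4.59*y^2 + 1.08*y + 1.4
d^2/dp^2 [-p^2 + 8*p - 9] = -2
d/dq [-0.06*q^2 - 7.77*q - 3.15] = -0.12*q - 7.77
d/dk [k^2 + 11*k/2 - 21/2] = 2*k + 11/2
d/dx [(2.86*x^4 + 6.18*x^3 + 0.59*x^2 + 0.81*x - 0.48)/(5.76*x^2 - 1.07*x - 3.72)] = (32.9472*x^5 + 26.4162*x^4 - 55.782*x^3 - 74.2657*x^2 + 1.14*x - 3.5268)/(33.1776*x^4 - 12.3264*x^3 - 41.7095*x^2 + 7.9608*x + 13.8384)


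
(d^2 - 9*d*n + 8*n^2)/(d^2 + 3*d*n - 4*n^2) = (d - 8*n)/(d + 4*n)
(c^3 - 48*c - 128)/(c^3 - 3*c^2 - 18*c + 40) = (c^2 - 4*c - 32)/(c^2 - 7*c + 10)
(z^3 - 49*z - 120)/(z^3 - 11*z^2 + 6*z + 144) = (z + 5)/(z - 6)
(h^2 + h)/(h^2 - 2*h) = (h + 1)/(h - 2)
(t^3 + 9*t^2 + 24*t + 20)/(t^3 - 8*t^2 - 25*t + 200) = (t^2 + 4*t + 4)/(t^2 - 13*t + 40)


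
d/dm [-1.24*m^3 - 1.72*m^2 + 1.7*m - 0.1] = -3.72*m^2 - 3.44*m + 1.7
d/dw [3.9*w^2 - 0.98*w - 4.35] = 7.8*w - 0.98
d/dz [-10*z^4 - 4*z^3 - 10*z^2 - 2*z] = -40*z^3 - 12*z^2 - 20*z - 2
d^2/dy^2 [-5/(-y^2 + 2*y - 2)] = 10*(-y^2 + 2*y + 4*(y - 1)^2 - 2)/(y^2 - 2*y + 2)^3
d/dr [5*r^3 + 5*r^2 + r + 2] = 15*r^2 + 10*r + 1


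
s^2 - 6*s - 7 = (s - 7)*(s + 1)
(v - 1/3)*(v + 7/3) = v^2 + 2*v - 7/9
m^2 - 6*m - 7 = (m - 7)*(m + 1)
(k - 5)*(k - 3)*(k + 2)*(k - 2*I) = k^4 - 6*k^3 - 2*I*k^3 - k^2 + 12*I*k^2 + 30*k + 2*I*k - 60*I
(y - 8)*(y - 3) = y^2 - 11*y + 24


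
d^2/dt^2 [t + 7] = 0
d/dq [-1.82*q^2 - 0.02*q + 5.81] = -3.64*q - 0.02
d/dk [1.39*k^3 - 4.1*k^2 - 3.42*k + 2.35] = 4.17*k^2 - 8.2*k - 3.42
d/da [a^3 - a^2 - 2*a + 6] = 3*a^2 - 2*a - 2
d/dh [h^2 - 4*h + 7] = 2*h - 4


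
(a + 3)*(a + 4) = a^2 + 7*a + 12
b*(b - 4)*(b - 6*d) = b^3 - 6*b^2*d - 4*b^2 + 24*b*d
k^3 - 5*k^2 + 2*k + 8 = (k - 4)*(k - 2)*(k + 1)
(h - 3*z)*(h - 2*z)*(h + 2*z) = h^3 - 3*h^2*z - 4*h*z^2 + 12*z^3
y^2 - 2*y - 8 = (y - 4)*(y + 2)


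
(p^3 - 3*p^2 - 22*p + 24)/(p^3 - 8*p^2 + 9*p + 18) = (p^2 + 3*p - 4)/(p^2 - 2*p - 3)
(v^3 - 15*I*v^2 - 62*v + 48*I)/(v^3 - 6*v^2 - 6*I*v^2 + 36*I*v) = (v^2 - 9*I*v - 8)/(v*(v - 6))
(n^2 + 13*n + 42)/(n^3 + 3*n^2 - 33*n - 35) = (n + 6)/(n^2 - 4*n - 5)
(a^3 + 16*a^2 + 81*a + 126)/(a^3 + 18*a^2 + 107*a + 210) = (a + 3)/(a + 5)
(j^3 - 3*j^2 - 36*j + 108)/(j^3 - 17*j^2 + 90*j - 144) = (j + 6)/(j - 8)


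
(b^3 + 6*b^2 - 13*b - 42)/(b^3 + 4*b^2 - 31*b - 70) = (b - 3)/(b - 5)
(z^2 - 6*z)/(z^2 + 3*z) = (z - 6)/(z + 3)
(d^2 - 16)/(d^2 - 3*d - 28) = (d - 4)/(d - 7)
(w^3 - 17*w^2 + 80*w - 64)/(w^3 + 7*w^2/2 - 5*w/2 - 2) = 2*(w^2 - 16*w + 64)/(2*w^2 + 9*w + 4)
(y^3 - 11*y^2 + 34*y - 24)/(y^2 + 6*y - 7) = (y^2 - 10*y + 24)/(y + 7)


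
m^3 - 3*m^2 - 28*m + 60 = (m - 6)*(m - 2)*(m + 5)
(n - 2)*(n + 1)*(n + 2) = n^3 + n^2 - 4*n - 4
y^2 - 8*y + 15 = (y - 5)*(y - 3)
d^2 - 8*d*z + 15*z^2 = (d - 5*z)*(d - 3*z)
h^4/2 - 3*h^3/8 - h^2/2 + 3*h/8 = h*(h/2 + 1/2)*(h - 1)*(h - 3/4)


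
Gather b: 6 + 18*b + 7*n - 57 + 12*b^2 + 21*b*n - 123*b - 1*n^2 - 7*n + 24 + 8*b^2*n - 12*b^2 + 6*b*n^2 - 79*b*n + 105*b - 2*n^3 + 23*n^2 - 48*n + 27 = 8*b^2*n + b*(6*n^2 - 58*n) - 2*n^3 + 22*n^2 - 48*n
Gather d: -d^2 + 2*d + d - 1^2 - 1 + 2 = -d^2 + 3*d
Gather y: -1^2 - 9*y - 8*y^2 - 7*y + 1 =-8*y^2 - 16*y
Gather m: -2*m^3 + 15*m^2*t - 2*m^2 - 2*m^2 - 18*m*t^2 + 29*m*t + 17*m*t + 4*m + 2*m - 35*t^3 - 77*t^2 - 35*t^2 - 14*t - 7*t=-2*m^3 + m^2*(15*t - 4) + m*(-18*t^2 + 46*t + 6) - 35*t^3 - 112*t^2 - 21*t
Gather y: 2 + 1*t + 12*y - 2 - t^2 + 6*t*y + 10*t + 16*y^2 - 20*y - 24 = -t^2 + 11*t + 16*y^2 + y*(6*t - 8) - 24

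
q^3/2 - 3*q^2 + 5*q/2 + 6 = (q/2 + 1/2)*(q - 4)*(q - 3)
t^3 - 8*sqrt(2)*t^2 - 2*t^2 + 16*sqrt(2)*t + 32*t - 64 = (t - 2)*(t - 4*sqrt(2))^2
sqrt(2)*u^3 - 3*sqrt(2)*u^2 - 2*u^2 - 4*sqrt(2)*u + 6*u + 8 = (u - 4)*(u - sqrt(2))*(sqrt(2)*u + sqrt(2))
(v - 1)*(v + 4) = v^2 + 3*v - 4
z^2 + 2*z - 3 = (z - 1)*(z + 3)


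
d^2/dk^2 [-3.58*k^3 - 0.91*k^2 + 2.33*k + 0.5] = -21.48*k - 1.82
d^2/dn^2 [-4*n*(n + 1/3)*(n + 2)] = -24*n - 56/3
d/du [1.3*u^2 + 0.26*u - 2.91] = 2.6*u + 0.26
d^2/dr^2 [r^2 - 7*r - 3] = 2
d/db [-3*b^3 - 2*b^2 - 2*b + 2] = -9*b^2 - 4*b - 2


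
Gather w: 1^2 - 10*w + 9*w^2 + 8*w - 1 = 9*w^2 - 2*w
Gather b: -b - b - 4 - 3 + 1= -2*b - 6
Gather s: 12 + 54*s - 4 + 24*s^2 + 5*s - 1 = 24*s^2 + 59*s + 7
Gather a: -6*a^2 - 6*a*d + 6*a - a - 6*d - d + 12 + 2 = -6*a^2 + a*(5 - 6*d) - 7*d + 14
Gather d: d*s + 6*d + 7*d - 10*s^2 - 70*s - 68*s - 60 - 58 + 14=d*(s + 13) - 10*s^2 - 138*s - 104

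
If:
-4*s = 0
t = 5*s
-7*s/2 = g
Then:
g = 0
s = 0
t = 0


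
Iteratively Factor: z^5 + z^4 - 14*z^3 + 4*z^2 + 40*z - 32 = (z - 1)*(z^4 + 2*z^3 - 12*z^2 - 8*z + 32) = (z - 2)*(z - 1)*(z^3 + 4*z^2 - 4*z - 16) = (z - 2)*(z - 1)*(z + 2)*(z^2 + 2*z - 8) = (z - 2)^2*(z - 1)*(z + 2)*(z + 4)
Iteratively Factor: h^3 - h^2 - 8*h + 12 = (h - 2)*(h^2 + h - 6) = (h - 2)*(h + 3)*(h - 2)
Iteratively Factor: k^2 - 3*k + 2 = (k - 2)*(k - 1)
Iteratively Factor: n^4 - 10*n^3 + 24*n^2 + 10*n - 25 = (n - 1)*(n^3 - 9*n^2 + 15*n + 25) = (n - 1)*(n + 1)*(n^2 - 10*n + 25) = (n - 5)*(n - 1)*(n + 1)*(n - 5)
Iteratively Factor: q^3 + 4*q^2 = (q)*(q^2 + 4*q) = q*(q + 4)*(q)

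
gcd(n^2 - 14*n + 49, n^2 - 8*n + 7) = n - 7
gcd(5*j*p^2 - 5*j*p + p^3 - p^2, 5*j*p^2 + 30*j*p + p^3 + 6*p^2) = 5*j*p + p^2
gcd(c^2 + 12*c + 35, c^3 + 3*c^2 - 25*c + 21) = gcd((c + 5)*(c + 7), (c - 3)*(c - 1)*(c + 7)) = c + 7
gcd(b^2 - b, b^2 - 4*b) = b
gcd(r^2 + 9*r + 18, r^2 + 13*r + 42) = r + 6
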